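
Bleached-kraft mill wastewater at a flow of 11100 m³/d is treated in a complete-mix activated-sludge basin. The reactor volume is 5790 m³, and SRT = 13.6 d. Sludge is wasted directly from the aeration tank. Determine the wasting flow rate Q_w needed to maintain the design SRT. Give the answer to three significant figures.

With mixed-liquor wasting, θ_c = V/Q_w, so Q_w = V/θ_c = 5790/13.6 = 425.7 m³/d.

Q_w ≈ 426 m³/d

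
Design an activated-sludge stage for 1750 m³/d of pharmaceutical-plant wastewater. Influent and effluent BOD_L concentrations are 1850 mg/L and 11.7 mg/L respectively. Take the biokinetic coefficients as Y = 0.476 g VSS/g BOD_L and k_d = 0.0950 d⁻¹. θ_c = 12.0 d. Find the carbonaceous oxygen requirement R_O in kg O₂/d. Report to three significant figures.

Y_obs = Y / (1 + k_d θ_c) = 0.476 / (1 + 0.0950 × 12.0) = 0.476 / 2.140 = 0.2224.
Substrate removed = Q·(S₀ − S) = 1750 m³/d × (1850 − 11.7) g/m³ = 3.22×10^6 g/d = 3217 kg/d.
Net sludge production P_X = 0.2224 × 3217 = 715.6 kg VSS/d.
Carbonaceous O₂ demand = substrate oxidised − cell-mass equivalent = 3217 − 1.42 × 715.6 = 2201 kg O₂/d.

R_O ≈ 2200 kg O₂/d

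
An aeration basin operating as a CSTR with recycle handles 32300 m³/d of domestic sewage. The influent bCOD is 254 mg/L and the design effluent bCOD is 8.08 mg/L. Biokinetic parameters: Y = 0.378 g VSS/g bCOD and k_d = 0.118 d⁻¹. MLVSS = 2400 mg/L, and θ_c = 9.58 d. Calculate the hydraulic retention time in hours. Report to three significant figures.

τ ≈ 4.18 h

Steady-state biomass mass balance: V·X·(1 + k_d·θ_c) = Y·Q·(S₀ − S)·θ_c, so V = 0.378 × 32300 × (254 − 8.08) × 9.58 / [2400 × (1 + 0.118 × 9.58)] = 2.88×10^7 / 5113 = 5626 m³.
τ = V/Q = 5626/32300 = 0.1742 d, or 4.180 h.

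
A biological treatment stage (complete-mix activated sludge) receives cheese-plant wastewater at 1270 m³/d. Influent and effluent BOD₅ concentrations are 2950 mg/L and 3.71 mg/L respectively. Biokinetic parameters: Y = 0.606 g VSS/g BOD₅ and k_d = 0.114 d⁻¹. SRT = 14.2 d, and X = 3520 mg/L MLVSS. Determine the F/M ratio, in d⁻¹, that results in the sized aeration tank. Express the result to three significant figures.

Rearranging the biomass balance for a CMAS with decay, V = Y·Q·ΔS·θ_c / [X·(1+k_d θ_c)] = 0.606 × 1270 × (2950 − 3.71) × 14.2 / [3520 × (1 + 0.114 × 14.2)] = 3.22×10^7 / 9218 = 3493 m³.
Food-to-microorganism ratio F/M = Q S₀ / (V X) = 1270 × 2950 / (3493 × 3520) = 0.3047 d⁻¹.

F/M ≈ 0.305 d⁻¹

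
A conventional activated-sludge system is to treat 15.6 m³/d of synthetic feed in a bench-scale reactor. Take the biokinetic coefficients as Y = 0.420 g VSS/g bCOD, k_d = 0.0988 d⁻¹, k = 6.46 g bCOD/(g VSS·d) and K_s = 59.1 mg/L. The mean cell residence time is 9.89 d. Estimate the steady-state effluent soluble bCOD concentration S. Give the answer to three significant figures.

For a completely mixed reactor with recycle the Lawrence–McCarty relation gives S = K_s·(1 + k_d·θ_c) / [θ_c·(Y·k − k_d) − 1] = 59.1 × (1 + 0.0988 × 9.89) / [9.89 × (0.420 × 6.46 − 0.0988) − 1] = 116.8 / 24.86 = 4.701 mg/L.

S ≈ 4.70 mg/L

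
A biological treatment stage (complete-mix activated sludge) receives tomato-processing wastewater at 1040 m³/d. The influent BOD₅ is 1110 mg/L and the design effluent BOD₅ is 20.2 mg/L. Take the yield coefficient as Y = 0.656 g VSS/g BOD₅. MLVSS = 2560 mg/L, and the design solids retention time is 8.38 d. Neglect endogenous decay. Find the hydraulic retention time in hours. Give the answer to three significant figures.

τ ≈ 56.2 h

With k_d = 0 the design equation reduces to V = Y Q (S₀−S) θ_c / X = 0.656 × 1040 × (1110 − 20.2) × 8.38 / 2560 = 2434 m³.
Hydraulic retention time τ = V/Q = 2434 / 1040 = 2.340 d = 56.17 h.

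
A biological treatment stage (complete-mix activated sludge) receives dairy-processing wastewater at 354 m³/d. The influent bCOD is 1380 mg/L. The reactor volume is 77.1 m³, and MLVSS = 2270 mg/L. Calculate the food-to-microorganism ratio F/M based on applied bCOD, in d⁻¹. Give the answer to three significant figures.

Food-to-microorganism ratio F/M = Q S₀ / (V X) = 354 × 1380 / (77.10 × 2270) = 2.791 d⁻¹.

F/M ≈ 2.79 d⁻¹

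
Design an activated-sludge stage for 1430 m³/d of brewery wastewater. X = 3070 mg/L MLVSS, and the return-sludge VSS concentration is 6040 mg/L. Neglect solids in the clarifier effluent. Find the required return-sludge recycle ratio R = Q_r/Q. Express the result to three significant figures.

Solids balance on the clarifier gives (1+R)X = R·X_r, so R = X/(X_r − X) = 3070 / (6040 − 3070) = 1.034.

R ≈ 1.03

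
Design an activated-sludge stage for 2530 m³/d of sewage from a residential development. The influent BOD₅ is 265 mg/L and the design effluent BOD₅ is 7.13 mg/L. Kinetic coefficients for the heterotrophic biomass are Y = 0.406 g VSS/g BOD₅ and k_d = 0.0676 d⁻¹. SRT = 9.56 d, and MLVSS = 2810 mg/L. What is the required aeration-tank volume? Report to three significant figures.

Steady-state biomass mass balance: V·X·(1 + k_d·θ_c) = Y·Q·(S₀ − S)·θ_c, so V = 0.406 × 2530 × (265 − 7.13) × 9.56 / [2810 × (1 + 0.0676 × 9.56)] = 2.53×10^6 / 4626 = 547.4 m³.

V ≈ 547 m³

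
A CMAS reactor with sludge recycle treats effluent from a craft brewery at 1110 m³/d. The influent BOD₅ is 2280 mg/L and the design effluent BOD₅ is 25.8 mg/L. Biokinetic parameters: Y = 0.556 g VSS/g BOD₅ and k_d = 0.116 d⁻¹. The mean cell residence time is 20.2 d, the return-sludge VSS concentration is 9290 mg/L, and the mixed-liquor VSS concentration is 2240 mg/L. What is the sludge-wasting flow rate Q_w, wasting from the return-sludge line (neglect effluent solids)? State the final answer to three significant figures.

Q_w ≈ 44.8 m³/d

Rearranging the biomass balance for a CMAS with decay, V = Y·Q·ΔS·θ_c / [X·(1+k_d θ_c)] = 0.556 × 1110 × (2280 − 25.8) × 20.2 / [2240 × (1 + 0.116 × 20.2)] = 2.81×10^7 / 7489 = 3753 m³.
Q_w = (V·X)/(θ_c X_r) = 3753 × 2240 / (20.2 × 9290) = 44.79 m³/d.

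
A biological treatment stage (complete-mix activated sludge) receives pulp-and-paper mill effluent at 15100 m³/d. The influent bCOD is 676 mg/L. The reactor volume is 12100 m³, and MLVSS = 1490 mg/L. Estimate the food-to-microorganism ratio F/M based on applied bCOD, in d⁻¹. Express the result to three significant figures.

F/M ≈ 0.566 d⁻¹

Food-to-microorganism ratio F/M = Q S₀ / (V X) = 15100 × 676 / (12100 × 1490) = 0.5662 d⁻¹.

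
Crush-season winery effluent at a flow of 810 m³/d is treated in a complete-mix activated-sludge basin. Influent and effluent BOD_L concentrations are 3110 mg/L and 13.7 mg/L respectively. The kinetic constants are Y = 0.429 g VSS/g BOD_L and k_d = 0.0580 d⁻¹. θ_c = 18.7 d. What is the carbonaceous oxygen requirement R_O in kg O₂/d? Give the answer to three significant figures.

R_O ≈ 1780 kg O₂/d

Correct the yield for decay: Y_obs = Y/(1 + k_d θ_c) = 0.429 / (1 + 0.0580 × 18.7) = 0.429 / 2.085 = 0.2058.
Q·(S₀ − S) = 810 × (3110 − 13.7) × 10⁻³ = 2508 kg/d removed.
Net sludge production P_X = 0.2058 × 2508 = 516.1 kg VSS/d.
R_O = Q·ΔS − 1.42 P_X = 2508 − 732.9 = 1775 kg O₂/d.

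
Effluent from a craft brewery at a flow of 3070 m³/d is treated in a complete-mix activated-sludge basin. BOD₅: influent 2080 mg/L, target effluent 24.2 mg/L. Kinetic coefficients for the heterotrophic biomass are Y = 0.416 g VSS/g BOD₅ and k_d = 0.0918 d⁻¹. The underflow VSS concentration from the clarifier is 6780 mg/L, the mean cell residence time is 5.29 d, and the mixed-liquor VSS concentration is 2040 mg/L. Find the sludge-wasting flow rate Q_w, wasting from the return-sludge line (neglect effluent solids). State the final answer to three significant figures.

Steady-state biomass mass balance: V·X·(1 + k_d·θ_c) = Y·Q·(S₀ − S)·θ_c, so V = 0.416 × 3070 × (2080 − 24.2) × 5.29 / [2040 × (1 + 0.0918 × 5.29)] = 1.39×10^7 / 3031 = 4583 m³.
Wasting from the return line (neglecting effluent solids): Q_w = V·X / (θ_c·X_r) = 4583 × 2040 / (5.29 × 6780) = 260.7 m³/d.

Q_w ≈ 261 m³/d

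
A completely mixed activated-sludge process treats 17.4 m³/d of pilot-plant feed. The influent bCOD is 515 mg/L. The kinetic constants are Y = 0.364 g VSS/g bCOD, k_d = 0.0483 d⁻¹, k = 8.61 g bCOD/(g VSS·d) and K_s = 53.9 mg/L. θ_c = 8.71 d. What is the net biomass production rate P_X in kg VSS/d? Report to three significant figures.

P_X ≈ 2.28 kg VSS/d

For a completely mixed reactor with recycle the Lawrence–McCarty relation gives S = K_s·(1 + k_d·θ_c) / [θ_c·(Y·k − k_d) − 1] = 53.9 × (1 + 0.0483 × 8.71) / [8.71 × (0.364 × 8.61 − 0.0483) − 1] = 76.58 / 25.88 = 2.959 mg/L.
Observed yield with endogenous decay: Y_obs = Y / (1 + k_d·θ_c) = 0.364 / (1 + 0.0483 × 8.71) = 0.364 / 1.421 = 0.2562 g VSS/g bCOD.
Substrate removed = Q·(S₀ − S) = 17.4 m³/d × (515 − 2.96) g/m³ = 8.91×10^3 g/d = 8.909 kg/d.
Net biomass production P_X = Y_obs × Q·(S₀ − S) = 0.2562 × 8.909 = 2.283 kg VSS/d.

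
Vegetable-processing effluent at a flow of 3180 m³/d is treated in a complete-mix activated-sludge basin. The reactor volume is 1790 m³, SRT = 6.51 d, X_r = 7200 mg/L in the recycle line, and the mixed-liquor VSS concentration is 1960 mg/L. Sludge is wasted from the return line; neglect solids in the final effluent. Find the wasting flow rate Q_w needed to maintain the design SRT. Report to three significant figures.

Q_w ≈ 74.9 m³/d

Q_w = (V·X)/(θ_c X_r) = 1790 × 1960 / (6.51 × 7200) = 74.85 m³/d.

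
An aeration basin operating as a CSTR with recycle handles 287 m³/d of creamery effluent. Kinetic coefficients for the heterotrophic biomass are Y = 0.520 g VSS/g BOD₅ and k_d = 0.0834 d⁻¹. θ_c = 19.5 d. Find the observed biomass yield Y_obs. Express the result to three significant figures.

Y_obs ≈ 0.198 g VSS/g BOD₅

Observed yield with endogenous decay: Y_obs = Y / (1 + k_d·θ_c) = 0.520 / (1 + 0.0834 × 19.5) = 0.520 / 2.626 = 0.1980 g VSS/g BOD₅.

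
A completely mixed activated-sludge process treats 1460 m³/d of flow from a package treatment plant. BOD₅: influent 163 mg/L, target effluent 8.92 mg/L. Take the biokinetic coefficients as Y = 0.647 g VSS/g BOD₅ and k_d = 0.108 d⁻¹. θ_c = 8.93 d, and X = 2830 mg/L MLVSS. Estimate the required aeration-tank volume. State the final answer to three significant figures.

Steady-state biomass mass balance: V·X·(1 + k_d·θ_c) = Y·Q·(S₀ − S)·θ_c, so V = 0.647 × 1460 × (163 − 8.92) × 8.93 / [2830 × (1 + 0.108 × 8.93)] = 1.3×10^6 / 5559 = 233.8 m³.

V ≈ 234 m³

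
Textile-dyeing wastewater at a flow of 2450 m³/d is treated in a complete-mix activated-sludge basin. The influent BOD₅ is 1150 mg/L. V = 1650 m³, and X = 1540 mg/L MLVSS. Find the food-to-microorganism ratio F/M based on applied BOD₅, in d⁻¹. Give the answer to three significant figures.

F/M = Q·S₀ / (V·X) = 2450 × 1150 / (1650 × 1540) = 1.109 g BOD₅·(g VSS·d)⁻¹.

F/M ≈ 1.11 d⁻¹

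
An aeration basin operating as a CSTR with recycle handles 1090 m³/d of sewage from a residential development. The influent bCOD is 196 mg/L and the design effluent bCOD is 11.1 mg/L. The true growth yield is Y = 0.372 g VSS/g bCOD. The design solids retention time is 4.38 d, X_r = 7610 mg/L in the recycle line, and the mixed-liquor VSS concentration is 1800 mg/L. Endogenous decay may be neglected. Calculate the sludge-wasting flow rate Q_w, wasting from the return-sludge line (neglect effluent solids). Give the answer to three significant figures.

Q_w ≈ 9.85 m³/d

Biomass mass balance (decay neglected): V·X = Y·Q·(S₀ − S)·θ_c, so V = 0.372 × 1090 × (196 − 11.1) × 4.38 / 1800 = 182.4 m³.
θ_c = V·X/(Q_w·X_r) when wasting from the recycle, so Q_w = V·X/(θ_c·X_r) = 182.4 × 1800 / (4.38 × 7610) = 9.852 m³/d.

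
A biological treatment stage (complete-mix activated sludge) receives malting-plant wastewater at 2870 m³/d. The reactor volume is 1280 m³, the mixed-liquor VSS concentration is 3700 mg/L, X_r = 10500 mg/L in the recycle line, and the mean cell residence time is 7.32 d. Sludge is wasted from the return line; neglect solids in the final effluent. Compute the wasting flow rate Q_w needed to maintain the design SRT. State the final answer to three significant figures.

Q_w ≈ 61.6 m³/d

Q_w = (V·X)/(θ_c X_r) = 1280 × 3700 / (7.32 × 10500) = 61.62 m³/d.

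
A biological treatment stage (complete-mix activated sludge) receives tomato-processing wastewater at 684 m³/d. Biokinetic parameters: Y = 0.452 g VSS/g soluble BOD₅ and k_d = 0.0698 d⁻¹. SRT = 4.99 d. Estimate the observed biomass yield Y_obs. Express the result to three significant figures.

Y_obs ≈ 0.335 g VSS/g soluble BOD₅

The observed yield is Y_obs = Y/(1 + k_d·θ_c) = 0.452 / (1 + 0.0698 × 4.99) = 0.452 / 1.348 = 0.3352 g VSS per g soluble BOD₅ removed.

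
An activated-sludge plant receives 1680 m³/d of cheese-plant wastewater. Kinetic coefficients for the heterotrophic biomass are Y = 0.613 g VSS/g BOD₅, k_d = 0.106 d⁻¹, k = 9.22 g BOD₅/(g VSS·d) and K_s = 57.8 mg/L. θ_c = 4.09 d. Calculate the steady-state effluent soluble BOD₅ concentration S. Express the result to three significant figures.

S ≈ 3.82 mg/L

For a completely mixed reactor with recycle the Lawrence–McCarty relation gives S = K_s·(1 + k_d·θ_c) / [θ_c·(Y·k − k_d) − 1] = 57.8 × (1 + 0.106 × 4.09) / [4.09 × (0.613 × 9.22 − 0.106) − 1] = 82.86 / 21.68 = 3.821 mg/L.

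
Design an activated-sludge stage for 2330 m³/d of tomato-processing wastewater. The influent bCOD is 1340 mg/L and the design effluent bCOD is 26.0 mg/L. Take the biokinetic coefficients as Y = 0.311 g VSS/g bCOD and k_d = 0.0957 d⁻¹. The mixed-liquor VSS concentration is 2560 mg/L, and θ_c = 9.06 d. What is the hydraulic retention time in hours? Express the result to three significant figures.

τ ≈ 18.6 h

Steady-state biomass mass balance: V·X·(1 + k_d·θ_c) = Y·Q·(S₀ − S)·θ_c, so V = 0.311 × 2330 × (1340 − 26.0) × 9.06 / [2560 × (1 + 0.0957 × 9.06)] = 8.63×10^6 / 4780 = 1805 m³.
Hydraulic retention time τ = V/Q = 1805 / 2330 = 0.7746 d = 18.59 h.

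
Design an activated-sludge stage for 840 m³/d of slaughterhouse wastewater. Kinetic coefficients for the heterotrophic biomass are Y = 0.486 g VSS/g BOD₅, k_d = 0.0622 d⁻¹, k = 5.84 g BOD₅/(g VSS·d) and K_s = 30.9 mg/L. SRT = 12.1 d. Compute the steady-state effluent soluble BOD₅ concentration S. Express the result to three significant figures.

S ≈ 1.66 mg/L

For a completely mixed reactor with recycle the Lawrence–McCarty relation gives S = K_s·(1 + k_d·θ_c) / [θ_c·(Y·k − k_d) − 1] = 30.9 × (1 + 0.0622 × 12.1) / [12.1 × (0.486 × 5.84 − 0.0622) − 1] = 54.16 / 32.59 = 1.662 mg/L.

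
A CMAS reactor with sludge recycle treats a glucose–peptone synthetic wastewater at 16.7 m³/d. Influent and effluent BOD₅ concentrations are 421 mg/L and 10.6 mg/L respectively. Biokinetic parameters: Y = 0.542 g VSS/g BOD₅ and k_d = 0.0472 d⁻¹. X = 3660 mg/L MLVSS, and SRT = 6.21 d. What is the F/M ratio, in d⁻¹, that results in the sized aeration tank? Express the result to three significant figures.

F/M ≈ 0.394 d⁻¹

From the SRT design equation V = Y Q (S₀−S) θ_c / [X (1 + k_d θ_c)] = 0.542 × 16.7 × (421 − 10.6) × 6.21 / [3660 × (1 + 0.0472 × 6.21)] = 2.31×10^4 / 4733 = 4.874 m³.
F/M = Q·S₀ / (V·X) = 16.7 × 421 / (4.874 × 3660) = 0.3941 g BOD₅·(g VSS·d)⁻¹.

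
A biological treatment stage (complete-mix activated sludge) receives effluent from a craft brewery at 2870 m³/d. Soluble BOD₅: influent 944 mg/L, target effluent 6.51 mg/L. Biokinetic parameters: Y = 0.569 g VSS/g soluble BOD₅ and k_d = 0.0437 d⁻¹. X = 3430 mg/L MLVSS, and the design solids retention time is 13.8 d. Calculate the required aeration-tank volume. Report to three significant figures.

Rearranging the biomass balance for a CMAS with decay, V = Y·Q·ΔS·θ_c / [X·(1+k_d θ_c)] = 0.569 × 2870 × (944 − 6.51) × 13.8 / [3430 × (1 + 0.0437 × 13.8)] = 2.11×10^7 / 5498 = 3842 m³.

V ≈ 3840 m³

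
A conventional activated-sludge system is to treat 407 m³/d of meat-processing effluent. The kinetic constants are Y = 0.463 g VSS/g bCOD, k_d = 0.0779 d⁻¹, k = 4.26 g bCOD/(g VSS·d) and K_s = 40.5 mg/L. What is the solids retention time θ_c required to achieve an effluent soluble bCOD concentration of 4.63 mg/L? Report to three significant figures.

At the target effluent, Y k S/(K_s+S) = 0.463×4.26×4.63/45.13 = 0.2024 d⁻¹.
Then 1/θ_c = μ − k_d = 0.2024 − 0.0779 = 0.1245 d⁻¹, giving θ_c = 8.035 d.

θ_c ≈ 8.04 d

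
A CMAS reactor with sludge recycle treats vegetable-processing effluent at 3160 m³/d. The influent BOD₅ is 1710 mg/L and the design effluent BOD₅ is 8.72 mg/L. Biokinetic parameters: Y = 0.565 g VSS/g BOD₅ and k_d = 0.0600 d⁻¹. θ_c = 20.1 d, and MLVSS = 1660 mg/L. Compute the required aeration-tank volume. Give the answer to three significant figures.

Rearranging the biomass balance for a CMAS with decay, V = Y·Q·ΔS·θ_c / [X·(1+k_d θ_c)] = 0.565 × 3160 × (1710 − 8.72) × 20.1 / [1660 × (1 + 0.0600 × 20.1)] = 6.11×10^7 / 3662 = 16672 m³.

V ≈ 16700 m³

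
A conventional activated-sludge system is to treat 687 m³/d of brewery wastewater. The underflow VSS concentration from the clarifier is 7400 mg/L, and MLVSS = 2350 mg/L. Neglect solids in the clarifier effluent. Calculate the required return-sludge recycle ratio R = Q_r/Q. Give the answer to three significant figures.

R = Q_r/Q = X/(X_r − X) = 2350 / (7400 − 2350) = 0.4653.

R ≈ 0.465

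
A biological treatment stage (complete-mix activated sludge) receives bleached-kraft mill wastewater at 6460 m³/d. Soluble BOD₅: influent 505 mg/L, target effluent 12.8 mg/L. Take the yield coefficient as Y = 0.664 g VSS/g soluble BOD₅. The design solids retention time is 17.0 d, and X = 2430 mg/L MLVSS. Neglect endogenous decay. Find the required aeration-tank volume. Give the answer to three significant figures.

V ≈ 14800 m³

V·X = Y·Q·ΔS·θ_c gives V = 0.664 × 6460 × (505 − 12.8) × 17.0 / 2430 = 14770 m³.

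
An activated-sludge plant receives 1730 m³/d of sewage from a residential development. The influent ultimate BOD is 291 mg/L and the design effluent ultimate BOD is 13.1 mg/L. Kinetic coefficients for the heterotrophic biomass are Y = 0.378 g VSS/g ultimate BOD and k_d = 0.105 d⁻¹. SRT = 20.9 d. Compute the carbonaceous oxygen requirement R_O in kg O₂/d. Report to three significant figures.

Y_obs = Y / (1 + k_d θ_c) = 0.378 / (1 + 0.105 × 20.9) = 0.378 / 3.194 = 0.1183.
Q·(S₀ − S) = 1730 × (291 − 13.1) × 10⁻³ = 480.8 kg/d removed.
Biomass synthesised: P_X = Y_obs × 480.8 = 56.89 kg VSS/d.
R_O = Q·(S₀ − S) − 1.42·P_X = 480.8 − 1.42 × 56.89 = 400.0 kg O₂/d.

R_O ≈ 400 kg O₂/d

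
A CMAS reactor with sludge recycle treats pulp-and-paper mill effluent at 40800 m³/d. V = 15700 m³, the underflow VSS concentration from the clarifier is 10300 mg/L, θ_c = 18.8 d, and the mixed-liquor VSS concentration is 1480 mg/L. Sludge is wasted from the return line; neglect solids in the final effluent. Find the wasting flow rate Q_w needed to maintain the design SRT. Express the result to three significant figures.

Wasting from the return line (neglecting effluent solids): Q_w = V·X / (θ_c·X_r) = 15700 × 1480 / (18.8 × 10300) = 120.0 m³/d.

Q_w ≈ 120 m³/d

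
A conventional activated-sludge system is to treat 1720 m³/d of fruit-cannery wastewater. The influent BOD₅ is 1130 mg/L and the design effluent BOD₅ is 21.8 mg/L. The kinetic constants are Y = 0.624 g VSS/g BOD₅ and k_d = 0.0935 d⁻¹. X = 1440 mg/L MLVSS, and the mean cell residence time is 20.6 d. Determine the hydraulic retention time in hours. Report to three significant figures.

τ ≈ 81.1 h

From the SRT design equation V = Y Q (S₀−S) θ_c / [X (1 + k_d θ_c)] = 0.624 × 1720 × (1130 − 21.8) × 20.6 / [1440 × (1 + 0.0935 × 20.6)] = 2.45×10^7 / 4214 = 5815 m³.
τ = V/Q = 5815/1720 = 3.381 d, or 81.14 h.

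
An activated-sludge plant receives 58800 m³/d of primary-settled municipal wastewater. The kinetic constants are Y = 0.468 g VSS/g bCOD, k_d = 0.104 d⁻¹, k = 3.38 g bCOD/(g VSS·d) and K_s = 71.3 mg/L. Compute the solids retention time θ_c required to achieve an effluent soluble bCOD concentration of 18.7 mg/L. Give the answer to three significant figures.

θ_c ≈ 4.45 d

At the target effluent, Y k S/(K_s+S) = 0.468×3.38×18.7/90.00 = 0.3287 d⁻¹.
θ_c = 1/(μ − k_d) = 1/(0.3287 − 0.104) = 1/0.2247 = 4.451 d.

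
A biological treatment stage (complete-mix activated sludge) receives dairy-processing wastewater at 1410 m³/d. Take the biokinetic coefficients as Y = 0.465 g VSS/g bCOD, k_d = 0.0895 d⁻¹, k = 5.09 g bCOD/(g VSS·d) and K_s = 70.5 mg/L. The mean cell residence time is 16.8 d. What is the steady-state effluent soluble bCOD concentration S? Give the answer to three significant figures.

Effluent substrate depends only on kinetics and SRT: S = K_s(1 + k_d θ_c) / [θ_c(Yk − k_d) − 1] = 70.5 × (1 + 0.0895 × 16.8) / [16.8 × (0.465 × 5.09 − 0.0895) − 1] = 176.5 / 37.26 = 4.737 mg/L.

S ≈ 4.74 mg/L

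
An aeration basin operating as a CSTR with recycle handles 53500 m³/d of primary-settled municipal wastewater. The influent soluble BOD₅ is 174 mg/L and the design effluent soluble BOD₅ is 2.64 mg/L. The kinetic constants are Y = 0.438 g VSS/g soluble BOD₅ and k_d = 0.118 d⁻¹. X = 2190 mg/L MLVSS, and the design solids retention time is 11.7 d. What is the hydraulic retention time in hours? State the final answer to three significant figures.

τ ≈ 4.04 h

Rearranging the biomass balance for a CMAS with decay, V = Y·Q·ΔS·θ_c / [X·(1+k_d θ_c)] = 0.438 × 53500 × (174 − 2.64) × 11.7 / [2190 × (1 + 0.118 × 11.7)] = 4.7×10^7 / 5214 = 9011 m³.
Hydraulic retention time τ = V/Q = 9011 / 53500 = 0.1684 d = 4.043 h.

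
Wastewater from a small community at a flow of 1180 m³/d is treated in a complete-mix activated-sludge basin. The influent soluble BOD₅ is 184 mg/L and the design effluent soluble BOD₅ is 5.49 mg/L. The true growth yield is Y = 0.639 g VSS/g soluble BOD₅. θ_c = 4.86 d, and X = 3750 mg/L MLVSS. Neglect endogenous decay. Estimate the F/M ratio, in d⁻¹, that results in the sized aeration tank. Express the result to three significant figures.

V·X = Y·Q·ΔS·θ_c gives V = 0.639 × 1180 × (184 − 5.49) × 4.86 / 3750 = 174.4 m³.
F/M = Q·S₀ / (V·X) = 1180 × 184 / (174.4 × 3750) = 0.3319 g soluble BOD₅·(g VSS·d)⁻¹.

F/M ≈ 0.332 d⁻¹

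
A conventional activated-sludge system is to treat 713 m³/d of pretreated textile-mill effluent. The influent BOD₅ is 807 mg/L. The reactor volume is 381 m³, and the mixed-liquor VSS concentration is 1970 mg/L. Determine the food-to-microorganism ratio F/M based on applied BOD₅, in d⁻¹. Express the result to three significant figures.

F/M ≈ 0.767 d⁻¹

F/M = applied load / biomass = Q·S₀/(V·X) = 713 × 807 / (381.0 × 1970) = 0.7666 d⁻¹.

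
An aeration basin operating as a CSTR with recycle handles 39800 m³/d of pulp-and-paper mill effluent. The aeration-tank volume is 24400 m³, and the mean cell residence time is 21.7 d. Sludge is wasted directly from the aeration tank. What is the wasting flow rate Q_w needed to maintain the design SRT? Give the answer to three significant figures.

For wasting at MLVSS concentration, Q_w = V/θ_c = 24400/21.7 = 1124 m³/d.

Q_w ≈ 1120 m³/d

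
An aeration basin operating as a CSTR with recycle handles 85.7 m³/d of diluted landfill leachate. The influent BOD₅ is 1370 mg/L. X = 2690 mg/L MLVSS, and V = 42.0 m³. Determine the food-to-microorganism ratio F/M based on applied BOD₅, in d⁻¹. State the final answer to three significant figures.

F/M = Q·S₀ / (V·X) = 85.7 × 1370 / (42.00 × 2690) = 1.039 g BOD₅·(g VSS·d)⁻¹.

F/M ≈ 1.04 d⁻¹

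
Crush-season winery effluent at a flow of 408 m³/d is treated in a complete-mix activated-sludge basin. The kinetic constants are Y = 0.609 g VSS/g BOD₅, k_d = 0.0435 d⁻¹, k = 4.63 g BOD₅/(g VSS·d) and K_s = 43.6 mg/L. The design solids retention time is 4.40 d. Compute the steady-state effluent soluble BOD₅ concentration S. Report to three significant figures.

S ≈ 4.63 mg/L

From the Monod/SRT balance for a CMAS, S = K_s·(1+k_d θ_c)/[θ_c·(Y k − k_d) − 1] = 43.6 × (1 + 0.0435 × 4.40) / [4.40 × (0.609 × 4.63 − 0.0435) − 1] = 51.95 / 11.22 = 4.632 mg/L.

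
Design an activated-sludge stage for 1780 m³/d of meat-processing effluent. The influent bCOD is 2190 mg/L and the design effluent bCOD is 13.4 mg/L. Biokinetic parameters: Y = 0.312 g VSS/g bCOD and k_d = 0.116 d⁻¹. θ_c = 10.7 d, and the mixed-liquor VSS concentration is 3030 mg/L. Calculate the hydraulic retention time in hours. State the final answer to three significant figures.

Steady-state biomass mass balance: V·X·(1 + k_d·θ_c) = Y·Q·(S₀ − S)·θ_c, so V = 0.312 × 1780 × (2190 − 13.4) × 10.7 / [3030 × (1 + 0.116 × 10.7)] = 1.29×10^7 / 6791 = 1905 m³.
τ = V/Q = 1905/1780 = 1.070 d, or 25.68 h.

τ ≈ 25.7 h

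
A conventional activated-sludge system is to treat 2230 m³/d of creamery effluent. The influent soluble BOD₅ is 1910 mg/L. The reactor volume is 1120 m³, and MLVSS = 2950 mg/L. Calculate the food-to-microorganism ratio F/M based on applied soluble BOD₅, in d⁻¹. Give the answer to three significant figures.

F/M ≈ 1.29 d⁻¹

Food-to-microorganism ratio F/M = Q S₀ / (V X) = 2230 × 1910 / (1120 × 2950) = 1.289 d⁻¹.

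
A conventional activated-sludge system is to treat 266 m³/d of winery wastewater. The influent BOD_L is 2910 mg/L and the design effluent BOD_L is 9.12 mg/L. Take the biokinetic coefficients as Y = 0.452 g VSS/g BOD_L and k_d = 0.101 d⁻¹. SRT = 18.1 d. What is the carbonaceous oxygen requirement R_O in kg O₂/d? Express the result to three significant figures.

R_O ≈ 597 kg O₂/d

Observed yield with endogenous decay: Y_obs = Y / (1 + k_d·θ_c) = 0.452 / (1 + 0.101 × 18.1) = 0.452 / 2.828 = 0.1598 g VSS/g BOD_L.
Mass of BOD_L removed per day: Q(S₀ − S) = 266 × 2901 g/m³ = 771.6 kg/d.
Net sludge production P_X = 0.1598 × 771.6 = 123.3 kg VSS/d.
Carbonaceous O₂ demand = substrate oxidised − cell-mass equivalent = 771.6 − 1.42 × 123.3 = 596.5 kg O₂/d.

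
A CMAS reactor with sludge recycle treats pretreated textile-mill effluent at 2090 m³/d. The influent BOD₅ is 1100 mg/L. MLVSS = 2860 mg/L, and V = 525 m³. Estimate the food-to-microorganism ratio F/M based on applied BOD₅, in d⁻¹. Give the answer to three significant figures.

F/M = applied load / biomass = Q·S₀/(V·X) = 2090 × 1100 / (525.0 × 2860) = 1.531 d⁻¹.

F/M ≈ 1.53 d⁻¹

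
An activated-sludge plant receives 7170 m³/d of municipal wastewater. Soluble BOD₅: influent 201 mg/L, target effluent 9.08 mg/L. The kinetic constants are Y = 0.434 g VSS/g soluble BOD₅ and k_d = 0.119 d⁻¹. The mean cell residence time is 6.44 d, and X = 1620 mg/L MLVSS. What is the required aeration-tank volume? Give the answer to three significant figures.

From the SRT design equation V = Y Q (S₀−S) θ_c / [X (1 + k_d θ_c)] = 0.434 × 7170 × (201 − 9.08) × 6.44 / [1620 × (1 + 0.119 × 6.44)] = 3.85×10^6 / 2862 = 1344 m³.

V ≈ 1340 m³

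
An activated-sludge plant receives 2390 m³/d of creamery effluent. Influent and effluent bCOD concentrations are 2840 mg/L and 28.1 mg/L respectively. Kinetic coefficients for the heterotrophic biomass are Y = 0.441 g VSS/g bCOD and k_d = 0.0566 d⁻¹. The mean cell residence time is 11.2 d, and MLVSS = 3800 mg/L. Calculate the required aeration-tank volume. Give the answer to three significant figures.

Rearranging the biomass balance for a CMAS with decay, V = Y·Q·ΔS·θ_c / [X·(1+k_d θ_c)] = 0.441 × 2390 × (2840 − 28.1) × 11.2 / [3800 × (1 + 0.0566 × 11.2)] = 3.32×10^7 / 6209 = 5346 m³.

V ≈ 5350 m³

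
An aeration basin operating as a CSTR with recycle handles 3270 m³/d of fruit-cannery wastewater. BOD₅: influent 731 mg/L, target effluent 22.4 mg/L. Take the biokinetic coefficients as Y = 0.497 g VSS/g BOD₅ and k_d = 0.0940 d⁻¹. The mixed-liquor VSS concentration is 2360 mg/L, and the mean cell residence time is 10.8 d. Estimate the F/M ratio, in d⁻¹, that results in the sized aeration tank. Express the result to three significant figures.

From the SRT design equation V = Y Q (S₀−S) θ_c / [X (1 + k_d θ_c)] = 0.497 × 3270 × (731 − 22.4) × 10.8 / [2360 × (1 + 0.0940 × 10.8)] = 1.24×10^7 / 4756 = 2615 m³.
Food-to-microorganism ratio F/M = Q S₀ / (V X) = 3270 × 731 / (2615 × 2360) = 0.3873 d⁻¹.

F/M ≈ 0.387 d⁻¹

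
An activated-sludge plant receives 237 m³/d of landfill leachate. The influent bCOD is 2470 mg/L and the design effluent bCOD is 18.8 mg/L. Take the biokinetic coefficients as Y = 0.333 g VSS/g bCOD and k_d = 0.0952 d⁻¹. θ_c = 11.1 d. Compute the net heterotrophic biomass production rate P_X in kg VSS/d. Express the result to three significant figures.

Observed yield with endogenous decay: Y_obs = Y / (1 + k_d·θ_c) = 0.333 / (1 + 0.0952 × 11.1) = 0.333 / 2.057 = 0.1619 g VSS/g bCOD.
ΔS = 2470 − 18.8 = 2451 mg/L, so the substrate removal rate is 237 × 2451/1000 = 580.9 kg bCOD/d.
Biomass produced: P_X = Y_obs·Q·ΔS = 0.1619 × 580.9 ≈ 94.06 kg VSS/d.

P_X ≈ 94.1 kg VSS/d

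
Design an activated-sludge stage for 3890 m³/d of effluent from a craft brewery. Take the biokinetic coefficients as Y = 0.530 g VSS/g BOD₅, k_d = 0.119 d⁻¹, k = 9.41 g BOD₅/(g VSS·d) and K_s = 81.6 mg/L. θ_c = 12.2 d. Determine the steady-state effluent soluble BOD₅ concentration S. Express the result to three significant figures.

S ≈ 3.43 mg/L

From the Monod/SRT balance for a CMAS, S = K_s·(1+k_d θ_c)/[θ_c·(Y k − k_d) − 1] = 81.6 × (1 + 0.119 × 12.2) / [12.2 × (0.530 × 9.41 − 0.119) − 1] = 200.1 / 58.39 = 3.426 mg/L.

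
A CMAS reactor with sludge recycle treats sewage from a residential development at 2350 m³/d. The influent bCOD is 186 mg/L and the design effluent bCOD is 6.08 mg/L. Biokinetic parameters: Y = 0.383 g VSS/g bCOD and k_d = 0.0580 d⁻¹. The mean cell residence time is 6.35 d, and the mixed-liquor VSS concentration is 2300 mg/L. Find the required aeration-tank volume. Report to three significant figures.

From the SRT design equation V = Y Q (S₀−S) θ_c / [X (1 + k_d θ_c)] = 0.383 × 2350 × (186 − 6.08) × 6.35 / [2300 × (1 + 0.0580 × 6.35)] = 1.03×10^6 / 3147 = 326.7 m³.

V ≈ 327 m³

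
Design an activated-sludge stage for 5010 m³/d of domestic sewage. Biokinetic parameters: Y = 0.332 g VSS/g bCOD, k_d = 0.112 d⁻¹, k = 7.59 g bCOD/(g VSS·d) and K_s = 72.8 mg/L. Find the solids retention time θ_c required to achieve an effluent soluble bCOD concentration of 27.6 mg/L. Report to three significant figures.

From 1/θ_c = Y·k·S/(K_s + S) − k_d: Y·k·S/(K_s+S) = 0.332 × 7.59 × 27.6 / (72.8 + 27.6) = 0.6927 d⁻¹.
Then 1/θ_c = μ − k_d = 0.6927 − 0.112 = 0.5807 d⁻¹, giving θ_c = 1.722 d.

θ_c ≈ 1.72 d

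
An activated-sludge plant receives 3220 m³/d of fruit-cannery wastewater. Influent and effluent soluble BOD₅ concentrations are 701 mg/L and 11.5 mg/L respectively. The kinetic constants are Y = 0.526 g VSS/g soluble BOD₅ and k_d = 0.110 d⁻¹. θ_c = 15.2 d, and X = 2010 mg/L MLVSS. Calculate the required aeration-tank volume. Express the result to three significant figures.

Rearranging the biomass balance for a CMAS with decay, V = Y·Q·ΔS·θ_c / [X·(1+k_d θ_c)] = 0.526 × 3220 × (701 − 11.5) × 15.2 / [2010 × (1 + 0.110 × 15.2)] = 1.78×10^7 / 5371 = 3305 m³.

V ≈ 3310 m³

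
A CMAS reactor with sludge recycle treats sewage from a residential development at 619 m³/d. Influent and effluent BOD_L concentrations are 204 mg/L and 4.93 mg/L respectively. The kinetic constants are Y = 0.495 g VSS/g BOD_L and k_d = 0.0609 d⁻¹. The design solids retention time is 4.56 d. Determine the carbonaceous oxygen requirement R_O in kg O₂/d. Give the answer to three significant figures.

Y_obs = Y / (1 + k_d θ_c) = 0.495 / (1 + 0.0609 × 4.56) = 0.495 / 1.278 = 0.3874.
Substrate removed = Q·(S₀ − S) = 619 m³/d × (204 − 4.93) g/m³ = 1.23×10^5 g/d = 123.2 kg/d.
P_X = Y_obs·Q·(S₀ − S) = 0.3874 × 123.2 = 47.74 kg VSS/d.
R_O = Q·(S₀ − S) − 1.42·P_X = 123.2 − 1.42 × 47.74 = 55.44 kg O₂/d.

R_O ≈ 55.4 kg O₂/d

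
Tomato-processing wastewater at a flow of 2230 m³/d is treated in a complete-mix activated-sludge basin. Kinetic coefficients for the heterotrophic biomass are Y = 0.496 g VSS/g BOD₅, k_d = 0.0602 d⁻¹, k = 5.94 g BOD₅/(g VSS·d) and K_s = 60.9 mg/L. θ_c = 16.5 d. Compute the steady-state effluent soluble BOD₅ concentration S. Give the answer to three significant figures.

S ≈ 2.60 mg/L

Effluent substrate depends only on kinetics and SRT: S = K_s(1 + k_d θ_c) / [θ_c(Yk − k_d) − 1] = 60.9 × (1 + 0.0602 × 16.5) / [16.5 × (0.496 × 5.94 − 0.0602) − 1] = 121.4 / 46.62 = 2.604 mg/L.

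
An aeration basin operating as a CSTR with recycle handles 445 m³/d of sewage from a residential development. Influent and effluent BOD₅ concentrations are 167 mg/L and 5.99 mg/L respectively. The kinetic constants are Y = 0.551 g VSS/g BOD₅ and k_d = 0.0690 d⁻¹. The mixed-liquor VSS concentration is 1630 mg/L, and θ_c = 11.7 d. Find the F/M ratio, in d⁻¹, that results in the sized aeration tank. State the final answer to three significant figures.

From the SRT design equation V = Y Q (S₀−S) θ_c / [X (1 + k_d θ_c)] = 0.551 × 445 × (167 − 5.99) × 11.7 / [1630 × (1 + 0.0690 × 11.7)] = 4.62×10^5 / 2946 = 156.8 m³.
F/M = applied load / biomass = Q·S₀/(V·X) = 445 × 167 / (156.8 × 1630) = 0.2908 d⁻¹.

F/M ≈ 0.291 d⁻¹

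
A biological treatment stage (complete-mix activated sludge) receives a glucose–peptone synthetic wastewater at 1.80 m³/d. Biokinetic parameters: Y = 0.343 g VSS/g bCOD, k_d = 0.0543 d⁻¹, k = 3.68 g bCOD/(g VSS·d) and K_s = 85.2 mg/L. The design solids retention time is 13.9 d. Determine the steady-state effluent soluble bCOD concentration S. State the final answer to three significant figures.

S ≈ 9.47 mg/L

Effluent substrate depends only on kinetics and SRT: S = K_s(1 + k_d θ_c) / [θ_c(Yk − k_d) − 1] = 85.2 × (1 + 0.0543 × 13.9) / [13.9 × (0.343 × 3.68 − 0.0543) − 1] = 149.5 / 15.79 = 9.468 mg/L.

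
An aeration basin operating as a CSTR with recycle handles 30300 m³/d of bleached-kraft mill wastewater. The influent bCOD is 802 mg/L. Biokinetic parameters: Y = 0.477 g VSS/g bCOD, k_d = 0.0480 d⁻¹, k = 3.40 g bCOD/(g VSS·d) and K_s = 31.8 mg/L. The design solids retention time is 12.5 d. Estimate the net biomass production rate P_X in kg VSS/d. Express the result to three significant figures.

From the Monod/SRT balance for a CMAS, S = K_s·(1+k_d θ_c)/[θ_c·(Y k − k_d) − 1] = 31.8 × (1 + 0.0480 × 12.5) / [12.5 × (0.477 × 3.40 − 0.0480) − 1] = 50.88 / 18.67 = 2.725 mg/L.
The observed yield is Y_obs = Y/(1 + k_d·θ_c) = 0.477 / (1 + 0.0480 × 12.5) = 0.477 / 1.600 = 0.2981 g VSS per g bCOD removed.
ΔS = 802 − 2.72 = 799.3 mg/L, so the substrate removal rate is 30300 × 799.3/1000 = 24218 kg bCOD/d.
P_X = Y_obs · Q(S₀ − S) = 0.2981 × 24218 = 7220 kg VSS/d.

P_X ≈ 7220 kg VSS/d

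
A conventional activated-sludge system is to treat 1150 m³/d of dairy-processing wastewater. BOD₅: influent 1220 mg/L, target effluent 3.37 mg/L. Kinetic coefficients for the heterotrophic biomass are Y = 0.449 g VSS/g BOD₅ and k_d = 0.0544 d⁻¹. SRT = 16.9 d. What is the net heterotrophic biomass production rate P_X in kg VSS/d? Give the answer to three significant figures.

P_X ≈ 327 kg VSS/d

Correct the yield for decay: Y_obs = Y/(1 + k_d θ_c) = 0.449 / (1 + 0.0544 × 16.9) = 0.449 / 1.919 = 0.2339.
Substrate removed = Q·(S₀ − S) = 1150 m³/d × (1220 − 3.37) g/m³ = 1.4×10^6 g/d = 1399 kg/d.
So the net sludge growth is P_X = 0.2339 × 1399 = 327.3 kg VSS/d.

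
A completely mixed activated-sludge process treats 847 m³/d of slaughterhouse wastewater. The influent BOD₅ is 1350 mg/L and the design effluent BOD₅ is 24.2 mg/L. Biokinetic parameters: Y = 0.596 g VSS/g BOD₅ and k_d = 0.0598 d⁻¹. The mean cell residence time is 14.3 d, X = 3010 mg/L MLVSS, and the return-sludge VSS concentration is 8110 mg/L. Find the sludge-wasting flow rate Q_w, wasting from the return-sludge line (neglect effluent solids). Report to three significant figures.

Steady-state biomass mass balance: V·X·(1 + k_d·θ_c) = Y·Q·(S₀ − S)·θ_c, so V = 0.596 × 847 × (1350 − 24.2) × 14.3 / [3010 × (1 + 0.0598 × 14.3)] = 9.57×10^6 / 5584 = 1714 m³.
Wasting from the return line (neglecting effluent solids): Q_w = V·X / (θ_c·X_r) = 1714 × 3010 / (14.3 × 8110) = 44.48 m³/d.

Q_w ≈ 44.5 m³/d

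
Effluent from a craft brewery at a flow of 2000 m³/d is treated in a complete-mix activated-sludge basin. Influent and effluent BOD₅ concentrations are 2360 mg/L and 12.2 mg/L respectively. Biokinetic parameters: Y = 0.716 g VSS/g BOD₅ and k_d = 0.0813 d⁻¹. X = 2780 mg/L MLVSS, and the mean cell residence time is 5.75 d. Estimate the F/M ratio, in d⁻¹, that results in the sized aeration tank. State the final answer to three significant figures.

F/M ≈ 0.358 d⁻¹

Steady-state biomass mass balance: V·X·(1 + k_d·θ_c) = Y·Q·(S₀ − S)·θ_c, so V = 0.716 × 2000 × (2360 − 12.2) × 5.75 / [2780 × (1 + 0.0813 × 5.75)] = 1.93×10^7 / 4080 = 4739 m³.
Food-to-microorganism ratio F/M = Q S₀ / (V X) = 2000 × 2360 / (4739 × 2780) = 0.3583 d⁻¹.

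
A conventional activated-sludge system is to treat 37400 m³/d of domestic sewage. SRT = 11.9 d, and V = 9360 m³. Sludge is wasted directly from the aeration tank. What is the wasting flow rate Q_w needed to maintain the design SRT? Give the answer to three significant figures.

Q_w ≈ 787 m³/d

For wasting at MLVSS concentration, Q_w = V/θ_c = 9360/11.9 = 786.6 m³/d.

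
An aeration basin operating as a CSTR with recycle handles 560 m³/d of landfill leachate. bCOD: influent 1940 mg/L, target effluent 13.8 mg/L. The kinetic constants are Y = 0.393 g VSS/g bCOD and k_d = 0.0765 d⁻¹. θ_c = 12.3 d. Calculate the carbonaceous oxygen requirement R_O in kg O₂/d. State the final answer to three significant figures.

The observed yield is Y_obs = Y/(1 + k_d·θ_c) = 0.393 / (1 + 0.0765 × 12.3) = 0.393 / 1.941 = 0.2025 g VSS per g bCOD removed.
Mass of bCOD removed per day: Q(S₀ − S) = 560 × 1926 g/m³ = 1079 kg/d.
P_X = Y_obs·Q·(S₀ − S) = 0.2025 × 1079 = 218.4 kg VSS/d.
R_O = Q·(S₀ − S) − 1.42·P_X = 1079 − 1.42 × 218.4 = 768.5 kg O₂/d.

R_O ≈ 769 kg O₂/d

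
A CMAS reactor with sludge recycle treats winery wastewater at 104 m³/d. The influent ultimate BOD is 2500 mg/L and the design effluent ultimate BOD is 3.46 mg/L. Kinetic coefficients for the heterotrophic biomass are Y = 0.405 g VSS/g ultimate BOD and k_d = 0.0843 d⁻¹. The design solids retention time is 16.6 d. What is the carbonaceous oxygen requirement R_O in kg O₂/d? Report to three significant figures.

Correct the yield for decay: Y_obs = Y/(1 + k_d θ_c) = 0.405 / (1 + 0.0843 × 16.6) = 0.405 / 2.399 = 0.1688.
Substrate removed = Q·(S₀ − S) = 104 m³/d × (2500 − 3.46) g/m³ = 2.6×10^5 g/d = 259.6 kg/d.
Biomass synthesised: P_X = Y_obs × 259.6 = 43.83 kg VSS/d.
Carbonaceous O₂ demand = substrate oxidised − cell-mass equivalent = 259.6 − 1.42 × 43.83 = 197.4 kg O₂/d.

R_O ≈ 197 kg O₂/d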